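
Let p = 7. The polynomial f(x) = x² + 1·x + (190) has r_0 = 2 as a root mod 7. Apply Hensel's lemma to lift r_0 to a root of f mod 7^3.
r_2 = 100 (mod 343)

Hensel: r_{i+1} = r_i − f(r_i)·(f′(r_i))^{-1} mod 7^{i+2}, f′(x) = 2x + 1. Iterate:
  r_0 = 2 (mod 7)
  r_1 = 2 (mod 49)
  r_2 = 100 (mod 343)
Final: r = 100 satisfies f(r) ≡ 0 mod 7^3.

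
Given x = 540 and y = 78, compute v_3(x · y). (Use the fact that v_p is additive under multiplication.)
v_3(42120) = 4

v_p(x) = 3 (factor: 540 = 3^3 · 20); v_p(y) = 1 (factor: 78 = 3^1 · 26). Additivity: v_p(xy) = v_p(x) + v_p(y) = 3 + 1 = 4. (Direct check: xy = 42120 = 3^4 · (520).)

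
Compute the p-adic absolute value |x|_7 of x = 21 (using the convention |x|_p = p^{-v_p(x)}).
|21|_7 = 1/7

Step 1 — compute v_7(x) by factoring powers of 7 out of the numerator and denominator: v_7(21) = 1. Step 2 — apply |x|_p = p^{-v_p(x)} = 7^{-1} = 1/7.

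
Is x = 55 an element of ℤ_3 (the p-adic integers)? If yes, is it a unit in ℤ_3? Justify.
x ∈ ℤ_3^× (unit); v_3(x) = 0

ℤ_3 = {x ∈ ℚ_3 : v_3(x) ≥ 0} and ℤ_3^× = {x ∈ ℤ_3 : v_3(x) = 0}. Here v_3(55) = v_3(num) − v_3(den) = 0; compare against these criteria.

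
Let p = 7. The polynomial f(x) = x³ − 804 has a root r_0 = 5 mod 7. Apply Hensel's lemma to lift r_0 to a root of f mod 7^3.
r_2 = 278 (mod 343)

Hensel: r_{i+1} = r_i − f(r_i)/f′(r_i) mod 7^{i+2}, where f′(x) = 3x². Iterate:
  r_0 = 5 (mod 7)
  r_1 = 33 (mod 49)
  r_2 = 278 (mod 343)
Final: r = 278 with f(r) ≡ 0 mod 7^3.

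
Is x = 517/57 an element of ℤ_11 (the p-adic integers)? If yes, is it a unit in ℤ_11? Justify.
x ∈ ℤ_11 but not a unit; v_11(x) = 1 > 0

ℤ_11 = {x ∈ ℚ_11 : v_11(x) ≥ 0} and ℤ_11^× = {x ∈ ℤ_11 : v_11(x) = 0}. Here v_11(517/57) = v_11(num) − v_11(den) = 1; compare against these criteria.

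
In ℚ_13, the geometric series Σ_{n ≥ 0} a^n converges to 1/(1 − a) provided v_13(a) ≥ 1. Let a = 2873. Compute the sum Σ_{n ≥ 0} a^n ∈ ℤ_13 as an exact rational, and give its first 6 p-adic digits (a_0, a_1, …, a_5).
Σ a^n = 1/(1 − a) = -1/2872;  first 6 digits = (1, 0, 4, 1, 3, 9)

v_13(a) = 2 ≥ 1, so the series converges in ℤ_13 to 1/(1 − a) = 1/(1 − 2873) = -1/2872. Expand this rational in ℤ_13: compute digits iteratively via d_i = x_i mod 13, x_{i+1} = (x_i − d_i)/13. The first 6 digits are (1, 0, 4, 1, 3, 9).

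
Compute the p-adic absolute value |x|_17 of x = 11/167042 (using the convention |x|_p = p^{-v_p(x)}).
|11/167042|_17 = 83521

Step 1 — compute v_17(x) by factoring powers of 17 out of the numerator and denominator: v_17(11/167042) = -4. Step 2 — apply |x|_p = p^{-v_p(x)} = 17^{4} = 83521.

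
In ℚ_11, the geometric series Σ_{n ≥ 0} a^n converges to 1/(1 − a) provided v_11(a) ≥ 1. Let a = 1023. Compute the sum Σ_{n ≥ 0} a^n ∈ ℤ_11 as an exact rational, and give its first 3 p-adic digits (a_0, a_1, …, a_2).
Σ a^n = 1/(1 − a) = -1/1022;  first 3 digits = (1, 5, 0)

v_11(a) = 1 ≥ 1, so the series converges in ℤ_11 to 1/(1 − a) = 1/(1 − 1023) = -1/1022. Expand this rational in ℤ_11: compute digits iteratively via d_i = x_i mod 11, x_{i+1} = (x_i − d_i)/11. The first 3 digits are (1, 5, 0).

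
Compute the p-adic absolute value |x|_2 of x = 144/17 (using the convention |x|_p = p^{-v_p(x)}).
|144/17|_2 = 1/16

Step 1 — compute v_2(x) by factoring powers of 2 out of the numerator and denominator: v_2(144/17) = 4. Step 2 — apply |x|_p = p^{-v_p(x)} = 2^{-4} = 1/16.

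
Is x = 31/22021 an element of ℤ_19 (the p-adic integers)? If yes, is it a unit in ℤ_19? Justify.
x ∉ ℤ_19 (v_19(x) = -2 < 0)

ℤ_19 = {x ∈ ℚ_19 : v_19(x) ≥ 0} and ℤ_19^× = {x ∈ ℤ_19 : v_19(x) = 0}. Here v_19(31/22021) = v_19(num) − v_19(den) = -2; compare against these criteria.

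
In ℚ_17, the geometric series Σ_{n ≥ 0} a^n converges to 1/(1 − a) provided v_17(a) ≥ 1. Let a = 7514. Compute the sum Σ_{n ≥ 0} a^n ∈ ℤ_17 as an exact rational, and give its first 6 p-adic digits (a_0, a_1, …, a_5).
Σ a^n = 1/(1 − a) = -1/7513;  first 6 digits = (1, 0, 9, 1, 13, 5)

v_17(a) = 2 ≥ 1, so the series converges in ℤ_17 to 1/(1 − a) = 1/(1 − 7514) = -1/7513. Expand this rational in ℤ_17: compute digits iteratively via d_i = x_i mod 17, x_{i+1} = (x_i − d_i)/17. The first 6 digits are (1, 0, 9, 1, 13, 5).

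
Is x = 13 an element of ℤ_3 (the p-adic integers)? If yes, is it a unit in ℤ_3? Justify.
x ∈ ℤ_3^× (unit); v_3(x) = 0

ℤ_3 = {x ∈ ℚ_3 : v_3(x) ≥ 0} and ℤ_3^× = {x ∈ ℤ_3 : v_3(x) = 0}. Here v_3(13) = v_3(num) − v_3(den) = 0; compare against these criteria.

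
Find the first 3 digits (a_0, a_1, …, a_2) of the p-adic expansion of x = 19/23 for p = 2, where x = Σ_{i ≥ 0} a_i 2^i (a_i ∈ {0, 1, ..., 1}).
(a_0, …, a_2) = (1, 0, 1)

v_2(19/23) = 0 (numerator and denominator both coprime to 2), so x ∈ ℤ_2^×. Compute digits iteratively via a_i = x_i mod 2, x_{i+1} = (x_i − a_i)/2, with x_0 = x:
  x_0 = 19/23;  a_0 = 1;  x_1 = (x_0 − 1)/2 = -2/23
  x_1 = -2/23;  a_1 = 0;  x_2 = (x_1 − 0)/2 = -1/23
  x_2 = -1/23;  a_2 = 1;  x_3 = (x_2 − 1)/2 = -12/23
Digits: (1, 0, 1).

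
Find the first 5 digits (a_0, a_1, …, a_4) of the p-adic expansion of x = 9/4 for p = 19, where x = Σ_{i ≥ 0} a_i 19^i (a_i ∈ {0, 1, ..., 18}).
(a_0, …, a_4) = (7, 14, 4, 14, 4)

v_19(9/4) = 0 (numerator and denominator both coprime to 19), so x ∈ ℤ_19^×. Compute digits iteratively via a_i = x_i mod 19, x_{i+1} = (x_i − a_i)/19, with x_0 = x:
  x_0 = 9/4;  a_0 = 7;  x_1 = (x_0 − 7)/19 = -1/4
  x_1 = -1/4;  a_1 = 14;  x_2 = (x_1 − 14)/19 = -3/4
  x_2 = -3/4;  a_2 = 4;  x_3 = (x_2 − 4)/19 = -1/4
  x_3 = -1/4;  a_3 = 14;  x_4 = (x_3 − 14)/19 = -3/4
  x_4 = -3/4;  a_4 = 4;  x_5 = (x_4 − 4)/19 = -1/4
Digits: (7, 14, 4, 14, 4).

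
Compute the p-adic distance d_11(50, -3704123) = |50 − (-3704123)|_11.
d_11(50, -3704123) = 1/161051

Step 1 — x − y = 50 − (-3704123) = 3704173. Step 2 — v_11(3704173) = 5 (factor: 3704173 = (11^5 · 23); the sign does not affect v_p). Step 3 — |x − y|_11 = 11^{-5} = 1/161051.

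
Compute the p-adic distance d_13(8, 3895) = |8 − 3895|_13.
d_13(8, 3895) = 1/169

Step 1 — x − y = 8 − 3895 = -3887. Step 2 — v_13(-3887) = 2 (factor: -3887 = −(13^2 · 23); the sign does not affect v_p). Step 3 — |x − y|_13 = 13^{-2} = 1/169.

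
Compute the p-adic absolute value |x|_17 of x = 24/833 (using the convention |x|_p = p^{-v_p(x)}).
|24/833|_17 = 17

Step 1 — compute v_17(x) by factoring powers of 17 out of the numerator and denominator: v_17(24/833) = -1. Step 2 — apply |x|_p = p^{-v_p(x)} = 17^{1} = 17.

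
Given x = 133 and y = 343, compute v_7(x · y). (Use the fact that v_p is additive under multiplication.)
v_7(45619) = 4

v_p(x) = 1 (factor: 133 = 7^1 · 19); v_p(y) = 3 (factor: 343 = 7^3 · 1). Additivity: v_p(xy) = v_p(x) + v_p(y) = 1 + 3 = 4. (Direct check: xy = 45619 = 7^4 · (19).)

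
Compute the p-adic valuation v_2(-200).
v_2(-200) = 3

v_2(n) is the largest exponent k such that 2^k divides n. Factor out: -200 = -2^3 · 25. (Sign doesn't affect v_p.) So v_2(-200) = 3.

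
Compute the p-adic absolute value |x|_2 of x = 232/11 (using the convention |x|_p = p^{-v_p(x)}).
|232/11|_2 = 1/8

Step 1 — compute v_2(x) by factoring powers of 2 out of the numerator and denominator: v_2(232/11) = 3. Step 2 — apply |x|_p = p^{-v_p(x)} = 2^{-3} = 1/8.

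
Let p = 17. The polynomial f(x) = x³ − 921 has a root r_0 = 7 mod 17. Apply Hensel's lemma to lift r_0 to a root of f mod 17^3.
r_2 = 3186 (mod 4913)

Hensel: r_{i+1} = r_i − f(r_i)/f′(r_i) mod 17^{i+2}, where f′(x) = 3x². Iterate:
  r_0 = 7 (mod 17)
  r_1 = 7 (mod 289)
  r_2 = 3186 (mod 4913)
Final: r = 3186 with f(r) ≡ 0 mod 17^3.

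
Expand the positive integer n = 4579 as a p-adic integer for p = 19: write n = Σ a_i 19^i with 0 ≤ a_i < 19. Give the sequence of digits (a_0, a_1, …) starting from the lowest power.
(a_0, a_1, …) = (0, 13, 12)

Repeated division by 19 gives the digits low-to-high: 4579 = 13·19^1 + 12·19^2. Digit sequence: (0, 13, 12).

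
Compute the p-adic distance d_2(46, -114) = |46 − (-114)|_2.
d_2(46, -114) = 1/32

Step 1 — x − y = 46 − (-114) = 160. Step 2 — v_2(160) = 5 (factor: 160 = (2^5 · 5); the sign does not affect v_p). Step 3 — |x − y|_2 = 2^{-5} = 1/32.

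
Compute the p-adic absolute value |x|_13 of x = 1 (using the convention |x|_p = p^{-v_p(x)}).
|1|_13 = 1

Step 1 — compute v_13(x) by factoring powers of 13 out of the numerator and denominator: v_13(1) = 0. Step 2 — apply |x|_p = p^{-v_p(x)} = 13^{0} = 1.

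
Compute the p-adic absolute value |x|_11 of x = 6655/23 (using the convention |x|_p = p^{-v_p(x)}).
|6655/23|_11 = 1/1331

Step 1 — compute v_11(x) by factoring powers of 11 out of the numerator and denominator: v_11(6655/23) = 3. Step 2 — apply |x|_p = p^{-v_p(x)} = 11^{-3} = 1/1331.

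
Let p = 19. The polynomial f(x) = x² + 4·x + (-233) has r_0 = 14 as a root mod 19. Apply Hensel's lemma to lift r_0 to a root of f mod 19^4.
r_3 = 98510 (mod 130321)

Hensel: r_{i+1} = r_i − f(r_i)·(f′(r_i))^{-1} mod 19^{i+2}, f′(x) = 2x + 4. Iterate:
  r_0 = 14 (mod 19)
  r_1 = 318 (mod 361)
  r_2 = 2484 (mod 6859)
  r_3 = 98510 (mod 130321)
Final: r = 98510 satisfies f(r) ≡ 0 mod 19^4.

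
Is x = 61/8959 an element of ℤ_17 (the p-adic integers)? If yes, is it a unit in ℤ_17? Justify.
x ∉ ℤ_17 (v_17(x) = -2 < 0)

ℤ_17 = {x ∈ ℚ_17 : v_17(x) ≥ 0} and ℤ_17^× = {x ∈ ℤ_17 : v_17(x) = 0}. Here v_17(61/8959) = v_17(num) − v_17(den) = -2; compare against these criteria.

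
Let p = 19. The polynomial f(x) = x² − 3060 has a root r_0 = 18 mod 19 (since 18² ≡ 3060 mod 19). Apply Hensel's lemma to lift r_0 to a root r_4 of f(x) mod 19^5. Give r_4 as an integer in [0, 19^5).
r_4 = 798626 (mod 2476099)

Hensel's recurrence: r_{i+1} = r_i − f(r_i)·(f′(r_i))^{-1} mod 19^{i+2}, with f′(x) = 2x. Iterate:
  r_0 = 18 (mod 19)
  r_1 = 94 (mod 361)
  r_2 = 2982 (mod 6859)
  r_3 = 16700 (mod 130321)
  r_4 = 798626 (mod 2476099)
Final: r_4 = 798626, and one checks f(r_4) ≡ 0 mod 19^5.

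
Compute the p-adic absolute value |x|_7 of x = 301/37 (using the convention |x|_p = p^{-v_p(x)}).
|301/37|_7 = 1/7

Step 1 — compute v_7(x) by factoring powers of 7 out of the numerator and denominator: v_7(301/37) = 1. Step 2 — apply |x|_p = p^{-v_p(x)} = 7^{-1} = 1/7.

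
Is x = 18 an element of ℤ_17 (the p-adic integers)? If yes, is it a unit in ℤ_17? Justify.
x ∈ ℤ_17^× (unit); v_17(x) = 0

ℤ_17 = {x ∈ ℚ_17 : v_17(x) ≥ 0} and ℤ_17^× = {x ∈ ℤ_17 : v_17(x) = 0}. Here v_17(18) = v_17(num) − v_17(den) = 0; compare against these criteria.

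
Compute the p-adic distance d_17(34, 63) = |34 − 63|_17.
d_17(34, 63) = 1

Step 1 — x − y = 34 − 63 = -29. Step 2 — v_17(-29) = 0 (factor: -29 = −(17^0 · 29); the sign does not affect v_p). Step 3 — |x − y|_17 = 17^{0} = 1.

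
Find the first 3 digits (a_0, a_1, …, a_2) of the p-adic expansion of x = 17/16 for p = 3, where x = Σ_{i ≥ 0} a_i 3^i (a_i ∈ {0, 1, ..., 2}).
(a_0, …, a_2) = (2, 1, 2)

v_3(17/16) = 0 (numerator and denominator both coprime to 3), so x ∈ ℤ_3^×. Compute digits iteratively via a_i = x_i mod 3, x_{i+1} = (x_i − a_i)/3, with x_0 = x:
  x_0 = 17/16;  a_0 = 2;  x_1 = (x_0 − 2)/3 = -5/16
  x_1 = -5/16;  a_1 = 1;  x_2 = (x_1 − 1)/3 = -7/16
  x_2 = -7/16;  a_2 = 2;  x_3 = (x_2 − 2)/3 = -13/16
Digits: (2, 1, 2).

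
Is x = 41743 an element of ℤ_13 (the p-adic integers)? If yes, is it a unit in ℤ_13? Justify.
x ∈ ℤ_13 but not a unit; v_13(x) = 3 > 0

ℤ_13 = {x ∈ ℚ_13 : v_13(x) ≥ 0} and ℤ_13^× = {x ∈ ℤ_13 : v_13(x) = 0}. Here v_13(41743) = v_13(num) − v_13(den) = 3; compare against these criteria.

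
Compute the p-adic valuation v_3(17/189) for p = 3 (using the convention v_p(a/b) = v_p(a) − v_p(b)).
v_3(17/189) = -3

Factor powers of 3 from the numerator and denominator of the reduced fraction: 17 = 3^0 · 17 and 189 = 3^3 · 7. Apply v_p(a/b) = v_p(a) − v_p(b): v_3(17/189) = 0 − 3 = -3.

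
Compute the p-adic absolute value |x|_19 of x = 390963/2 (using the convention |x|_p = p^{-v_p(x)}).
|390963/2|_19 = 1/130321

Step 1 — compute v_19(x) by factoring powers of 19 out of the numerator and denominator: v_19(390963/2) = 4. Step 2 — apply |x|_p = p^{-v_p(x)} = 19^{-4} = 1/130321.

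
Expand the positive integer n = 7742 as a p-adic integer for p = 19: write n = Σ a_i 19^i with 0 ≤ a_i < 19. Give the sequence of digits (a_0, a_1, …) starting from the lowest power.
(a_0, a_1, …) = (9, 8, 2, 1)

Repeated division by 19 gives the digits low-to-high: 7742 = 9 + 8·19^1 + 2·19^2 + 1·19^3. Digit sequence: (9, 8, 2, 1).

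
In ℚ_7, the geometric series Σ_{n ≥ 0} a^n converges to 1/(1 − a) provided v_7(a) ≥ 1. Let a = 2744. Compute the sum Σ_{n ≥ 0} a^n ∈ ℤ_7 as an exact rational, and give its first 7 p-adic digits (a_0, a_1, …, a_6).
Σ a^n = 1/(1 − a) = -1/2743;  first 7 digits = (1, 0, 0, 1, 1, 0, 1)

v_7(a) = 3 ≥ 1, so the series converges in ℤ_7 to 1/(1 − a) = 1/(1 − 2744) = -1/2743. Expand this rational in ℤ_7: compute digits iteratively via d_i = x_i mod 7, x_{i+1} = (x_i − d_i)/7. The first 7 digits are (1, 0, 0, 1, 1, 0, 1).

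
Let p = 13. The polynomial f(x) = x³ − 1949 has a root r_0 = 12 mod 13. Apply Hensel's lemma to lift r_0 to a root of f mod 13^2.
r_1 = 142 (mod 169)

Hensel: r_{i+1} = r_i − f(r_i)/f′(r_i) mod 13^{i+2}, where f′(x) = 3x². Iterate:
  r_0 = 12 (mod 13)
  r_1 = 142 (mod 169)
Final: r = 142 with f(r) ≡ 0 mod 13^2.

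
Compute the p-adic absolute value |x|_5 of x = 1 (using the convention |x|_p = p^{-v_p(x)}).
|1|_5 = 1

Step 1 — compute v_5(x) by factoring powers of 5 out of the numerator and denominator: v_5(1) = 0. Step 2 — apply |x|_p = p^{-v_p(x)} = 5^{0} = 1.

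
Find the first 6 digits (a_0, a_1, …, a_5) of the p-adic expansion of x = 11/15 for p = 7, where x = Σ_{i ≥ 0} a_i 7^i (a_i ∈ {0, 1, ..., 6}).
(a_0, …, a_5) = (4, 0, 6, 1, 3, 0)

v_7(11/15) = 0 (numerator and denominator both coprime to 7), so x ∈ ℤ_7^×. Compute digits iteratively via a_i = x_i mod 7, x_{i+1} = (x_i − a_i)/7, with x_0 = x:
  x_0 = 11/15;  a_0 = 4;  x_1 = (x_0 − 4)/7 = -7/15
  x_1 = -7/15;  a_1 = 0;  x_2 = (x_1 − 0)/7 = -1/15
  x_2 = -1/15;  a_2 = 6;  x_3 = (x_2 − 6)/7 = -13/15
  x_3 = -13/15;  a_3 = 1;  x_4 = (x_3 − 1)/7 = -4/15
  x_4 = -4/15;  a_4 = 3;  x_5 = (x_4 − 3)/7 = -7/15
  x_5 = -7/15;  a_5 = 0;  x_6 = (x_5 − 0)/7 = -1/15
Digits: (4, 0, 6, 1, 3, 0).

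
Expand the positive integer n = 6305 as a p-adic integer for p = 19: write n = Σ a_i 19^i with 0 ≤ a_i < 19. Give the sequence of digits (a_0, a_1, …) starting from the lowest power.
(a_0, a_1, …) = (16, 8, 17)

Repeated division by 19 gives the digits low-to-high: 6305 = 16 + 8·19^1 + 17·19^2. Digit sequence: (16, 8, 17).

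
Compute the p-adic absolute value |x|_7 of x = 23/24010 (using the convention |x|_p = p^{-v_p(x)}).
|23/24010|_7 = 2401

Step 1 — compute v_7(x) by factoring powers of 7 out of the numerator and denominator: v_7(23/24010) = -4. Step 2 — apply |x|_p = p^{-v_p(x)} = 7^{4} = 2401.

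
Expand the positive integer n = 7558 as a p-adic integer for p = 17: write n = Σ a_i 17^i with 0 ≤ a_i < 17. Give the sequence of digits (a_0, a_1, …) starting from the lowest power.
(a_0, a_1, …) = (10, 2, 9, 1)

Repeated division by 17 gives the digits low-to-high: 7558 = 10 + 2·17^1 + 9·17^2 + 1·17^3. Digit sequence: (10, 2, 9, 1).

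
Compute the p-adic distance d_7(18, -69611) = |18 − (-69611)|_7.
d_7(18, -69611) = 1/2401

Step 1 — x − y = 18 − (-69611) = 69629. Step 2 — v_7(69629) = 4 (factor: 69629 = (7^4 · 29); the sign does not affect v_p). Step 3 — |x − y|_7 = 7^{-4} = 1/2401.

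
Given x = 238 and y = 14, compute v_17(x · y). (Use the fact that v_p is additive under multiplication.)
v_17(3332) = 1

v_p(x) = 1 (factor: 238 = 17^1 · 14); v_p(y) = 0 (factor: 14 = 17^0 · 14). Additivity: v_p(xy) = v_p(x) + v_p(y) = 1 + 0 = 1. (Direct check: xy = 3332 = 17^1 · (196).)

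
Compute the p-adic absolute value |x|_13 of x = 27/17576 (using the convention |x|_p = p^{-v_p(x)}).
|27/17576|_13 = 2197

Step 1 — compute v_13(x) by factoring powers of 13 out of the numerator and denominator: v_13(27/17576) = -3. Step 2 — apply |x|_p = p^{-v_p(x)} = 13^{3} = 2197.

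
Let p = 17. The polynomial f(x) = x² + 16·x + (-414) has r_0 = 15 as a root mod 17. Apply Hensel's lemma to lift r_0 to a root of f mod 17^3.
r_2 = 661 (mod 4913)

Hensel: r_{i+1} = r_i − f(r_i)·(f′(r_i))^{-1} mod 17^{i+2}, f′(x) = 2x + 16. Iterate:
  r_0 = 15 (mod 17)
  r_1 = 83 (mod 289)
  r_2 = 661 (mod 4913)
Final: r = 661 satisfies f(r) ≡ 0 mod 17^3.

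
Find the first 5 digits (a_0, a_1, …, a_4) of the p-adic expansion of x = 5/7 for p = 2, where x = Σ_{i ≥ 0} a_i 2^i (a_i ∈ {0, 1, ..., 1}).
(a_0, …, a_4) = (1, 1, 0, 0, 1)

v_2(5/7) = 0 (numerator and denominator both coprime to 2), so x ∈ ℤ_2^×. Compute digits iteratively via a_i = x_i mod 2, x_{i+1} = (x_i − a_i)/2, with x_0 = x:
  x_0 = 5/7;  a_0 = 1;  x_1 = (x_0 − 1)/2 = -1/7
  x_1 = -1/7;  a_1 = 1;  x_2 = (x_1 − 1)/2 = -4/7
  x_2 = -4/7;  a_2 = 0;  x_3 = (x_2 − 0)/2 = -2/7
  x_3 = -2/7;  a_3 = 0;  x_4 = (x_3 − 0)/2 = -1/7
  x_4 = -1/7;  a_4 = 1;  x_5 = (x_4 − 1)/2 = -4/7
Digits: (1, 1, 0, 0, 1).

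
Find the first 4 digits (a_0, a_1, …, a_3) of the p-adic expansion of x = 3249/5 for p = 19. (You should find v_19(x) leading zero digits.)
(a_0, …, a_3) = (0, 0, 17, 3)

v_19(3249/5) = 2, so a_0 = ... = a_1 = 0. Factor out: x = 19^2 · u with u = 9/5 a unit in ℤ_19. Expand u iteratively via a_{v+i} = u_i mod 19, u_{i+1} = (u_i − a_{v+i})/19:
  u_0 = 9/5;  a_2 = 17;  u_1 = (u_0 − 17)/19 = -4/5
  u_1 = -4/5;  a_3 = 3;  u_2 = (u_1 − 3)/19 = -1/5
Digits: (0, 0, 17, 3).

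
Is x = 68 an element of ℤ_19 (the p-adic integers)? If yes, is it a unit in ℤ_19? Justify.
x ∈ ℤ_19^× (unit); v_19(x) = 0

ℤ_19 = {x ∈ ℚ_19 : v_19(x) ≥ 0} and ℤ_19^× = {x ∈ ℤ_19 : v_19(x) = 0}. Here v_19(68) = v_19(num) − v_19(den) = 0; compare against these criteria.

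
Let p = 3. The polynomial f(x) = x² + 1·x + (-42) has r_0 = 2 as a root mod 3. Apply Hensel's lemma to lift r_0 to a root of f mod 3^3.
r_2 = 20 (mod 27)

Hensel: r_{i+1} = r_i − f(r_i)·(f′(r_i))^{-1} mod 3^{i+2}, f′(x) = 2x + 1. Iterate:
  r_0 = 2 (mod 3)
  r_1 = 2 (mod 9)
  r_2 = 20 (mod 27)
Final: r = 20 satisfies f(r) ≡ 0 mod 3^3.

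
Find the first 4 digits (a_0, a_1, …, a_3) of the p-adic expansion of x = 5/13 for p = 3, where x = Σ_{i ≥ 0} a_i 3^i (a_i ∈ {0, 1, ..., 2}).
(a_0, …, a_3) = (2, 2, 1, 1)

v_3(5/13) = 0 (numerator and denominator both coprime to 3), so x ∈ ℤ_3^×. Compute digits iteratively via a_i = x_i mod 3, x_{i+1} = (x_i − a_i)/3, with x_0 = x:
  x_0 = 5/13;  a_0 = 2;  x_1 = (x_0 − 2)/3 = -7/13
  x_1 = -7/13;  a_1 = 2;  x_2 = (x_1 − 2)/3 = -11/13
  x_2 = -11/13;  a_2 = 1;  x_3 = (x_2 − 1)/3 = -8/13
  x_3 = -8/13;  a_3 = 1;  x_4 = (x_3 − 1)/3 = -7/13
Digits: (2, 2, 1, 1).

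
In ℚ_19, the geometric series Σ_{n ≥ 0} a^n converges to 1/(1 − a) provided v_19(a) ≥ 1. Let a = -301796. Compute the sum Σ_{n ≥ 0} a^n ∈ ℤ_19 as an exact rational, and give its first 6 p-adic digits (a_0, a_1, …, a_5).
Σ a^n = 1/(1 − a) = 1/301797;  first 6 digits = (1, 0, 0, 13, 16, 18)

v_19(a) = 3 ≥ 1, so the series converges in ℤ_19 to 1/(1 − a) = 1/(1 − (-301796)) = 1/301797. Expand this rational in ℤ_19: compute digits iteratively via d_i = x_i mod 19, x_{i+1} = (x_i − d_i)/19. The first 6 digits are (1, 0, 0, 13, 16, 18).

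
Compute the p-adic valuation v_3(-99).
v_3(-99) = 2

v_3(n) is the largest exponent k such that 3^k divides n. Factor out: -99 = -3^2 · 11. (Sign doesn't affect v_p.) So v_3(-99) = 2.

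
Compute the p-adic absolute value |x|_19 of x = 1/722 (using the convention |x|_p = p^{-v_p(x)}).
|1/722|_19 = 361

Step 1 — compute v_19(x) by factoring powers of 19 out of the numerator and denominator: v_19(1/722) = -2. Step 2 — apply |x|_p = p^{-v_p(x)} = 19^{2} = 361.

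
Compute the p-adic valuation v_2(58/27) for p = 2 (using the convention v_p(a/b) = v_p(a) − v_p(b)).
v_2(58/27) = 1

Factor powers of 2 from the numerator and denominator of the reduced fraction: 58 = 2^1 · 29 and 27 = 2^0 · 27. Apply v_p(a/b) = v_p(a) − v_p(b): v_2(58/27) = 1 − 0 = 1.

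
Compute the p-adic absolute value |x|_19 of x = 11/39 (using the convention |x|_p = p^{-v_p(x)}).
|11/39|_19 = 1

Step 1 — compute v_19(x) by factoring powers of 19 out of the numerator and denominator: v_19(11/39) = 0. Step 2 — apply |x|_p = p^{-v_p(x)} = 19^{0} = 1.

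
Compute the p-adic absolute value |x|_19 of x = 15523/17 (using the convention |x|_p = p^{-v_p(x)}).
|15523/17|_19 = 1/361

Step 1 — compute v_19(x) by factoring powers of 19 out of the numerator and denominator: v_19(15523/17) = 2. Step 2 — apply |x|_p = p^{-v_p(x)} = 19^{-2} = 1/361.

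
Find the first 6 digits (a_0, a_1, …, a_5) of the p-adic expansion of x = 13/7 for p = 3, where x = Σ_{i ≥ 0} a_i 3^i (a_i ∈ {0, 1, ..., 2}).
(a_0, …, a_5) = (1, 2, 2, 0, 1, 0)

v_3(13/7) = 0 (numerator and denominator both coprime to 3), so x ∈ ℤ_3^×. Compute digits iteratively via a_i = x_i mod 3, x_{i+1} = (x_i − a_i)/3, with x_0 = x:
  x_0 = 13/7;  a_0 = 1;  x_1 = (x_0 − 1)/3 = 2/7
  x_1 = 2/7;  a_1 = 2;  x_2 = (x_1 − 2)/3 = -4/7
  x_2 = -4/7;  a_2 = 2;  x_3 = (x_2 − 2)/3 = -6/7
  x_3 = -6/7;  a_3 = 0;  x_4 = (x_3 − 0)/3 = -2/7
  x_4 = -2/7;  a_4 = 1;  x_5 = (x_4 − 1)/3 = -3/7
  x_5 = -3/7;  a_5 = 0;  x_6 = (x_5 − 0)/3 = -1/7
Digits: (1, 2, 2, 0, 1, 0).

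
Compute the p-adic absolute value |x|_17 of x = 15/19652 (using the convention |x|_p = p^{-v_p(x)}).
|15/19652|_17 = 4913

Step 1 — compute v_17(x) by factoring powers of 17 out of the numerator and denominator: v_17(15/19652) = -3. Step 2 — apply |x|_p = p^{-v_p(x)} = 17^{3} = 4913.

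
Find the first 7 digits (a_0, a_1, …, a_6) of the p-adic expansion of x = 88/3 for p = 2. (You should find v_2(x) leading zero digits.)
(a_0, …, a_6) = (0, 0, 0, 1, 0, 0, 1)

v_2(88/3) = 3, so a_0 = ... = a_2 = 0. Factor out: x = 2^3 · u with u = 11/3 a unit in ℤ_2. Expand u iteratively via a_{v+i} = u_i mod 2, u_{i+1} = (u_i − a_{v+i})/2:
  u_0 = 11/3;  a_3 = 1;  u_1 = (u_0 − 1)/2 = 4/3
  u_1 = 4/3;  a_4 = 0;  u_2 = (u_1 − 0)/2 = 2/3
  u_2 = 2/3;  a_5 = 0;  u_3 = (u_2 − 0)/2 = 1/3
  u_3 = 1/3;  a_6 = 1;  u_4 = (u_3 − 1)/2 = -1/3
Digits: (0, 0, 0, 1, 0, 0, 1).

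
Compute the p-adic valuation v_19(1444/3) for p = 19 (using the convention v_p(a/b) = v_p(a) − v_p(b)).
v_19(1444/3) = 2

Factor powers of 19 from the numerator and denominator of the reduced fraction: 1444 = 19^2 · 4 and 3 = 19^0 · 3. Apply v_p(a/b) = v_p(a) − v_p(b): v_19(1444/3) = 2 − 0 = 2.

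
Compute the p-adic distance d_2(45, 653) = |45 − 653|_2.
d_2(45, 653) = 1/32

Step 1 — x − y = 45 − 653 = -608. Step 2 — v_2(-608) = 5 (factor: -608 = −(2^5 · 19); the sign does not affect v_p). Step 3 — |x − y|_2 = 2^{-5} = 1/32.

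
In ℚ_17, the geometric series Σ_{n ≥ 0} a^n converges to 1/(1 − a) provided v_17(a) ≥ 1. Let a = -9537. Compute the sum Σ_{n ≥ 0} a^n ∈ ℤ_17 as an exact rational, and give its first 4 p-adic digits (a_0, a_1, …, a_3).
Σ a^n = 1/(1 − a) = 1/9538;  first 4 digits = (1, 0, 1, 15)

v_17(a) = 2 ≥ 1, so the series converges in ℤ_17 to 1/(1 − a) = 1/(1 − (-9537)) = 1/9538. Expand this rational in ℤ_17: compute digits iteratively via d_i = x_i mod 17, x_{i+1} = (x_i − d_i)/17. The first 4 digits are (1, 0, 1, 15).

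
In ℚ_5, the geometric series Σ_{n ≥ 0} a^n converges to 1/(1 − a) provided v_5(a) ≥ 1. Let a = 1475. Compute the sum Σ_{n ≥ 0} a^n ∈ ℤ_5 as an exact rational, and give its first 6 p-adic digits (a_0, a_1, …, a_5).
Σ a^n = 1/(1 − a) = -1/1474;  first 6 digits = (1, 0, 4, 1, 3, 1)

v_5(a) = 2 ≥ 1, so the series converges in ℤ_5 to 1/(1 − a) = 1/(1 − 1475) = -1/1474. Expand this rational in ℤ_5: compute digits iteratively via d_i = x_i mod 5, x_{i+1} = (x_i − d_i)/5. The first 6 digits are (1, 0, 4, 1, 3, 1).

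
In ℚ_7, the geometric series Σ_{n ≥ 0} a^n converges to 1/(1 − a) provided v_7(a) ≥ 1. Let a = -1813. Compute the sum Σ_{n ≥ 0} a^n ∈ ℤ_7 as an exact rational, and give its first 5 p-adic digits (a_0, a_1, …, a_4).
Σ a^n = 1/(1 − a) = 1/1814;  first 5 digits = (1, 0, 5, 1, 3)

v_7(a) = 2 ≥ 1, so the series converges in ℤ_7 to 1/(1 − a) = 1/(1 − (-1813)) = 1/1814. Expand this rational in ℤ_7: compute digits iteratively via d_i = x_i mod 7, x_{i+1} = (x_i − d_i)/7. The first 5 digits are (1, 0, 5, 1, 3).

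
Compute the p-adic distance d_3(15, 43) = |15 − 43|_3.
d_3(15, 43) = 1

Step 1 — x − y = 15 − 43 = -28. Step 2 — v_3(-28) = 0 (factor: -28 = −(3^0 · 28); the sign does not affect v_p). Step 3 — |x − y|_3 = 3^{0} = 1.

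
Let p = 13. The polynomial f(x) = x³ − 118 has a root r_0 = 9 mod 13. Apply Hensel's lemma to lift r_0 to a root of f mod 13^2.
r_1 = 35 (mod 169)

Hensel: r_{i+1} = r_i − f(r_i)/f′(r_i) mod 13^{i+2}, where f′(x) = 3x². Iterate:
  r_0 = 9 (mod 13)
  r_1 = 35 (mod 169)
Final: r = 35 with f(r) ≡ 0 mod 13^2.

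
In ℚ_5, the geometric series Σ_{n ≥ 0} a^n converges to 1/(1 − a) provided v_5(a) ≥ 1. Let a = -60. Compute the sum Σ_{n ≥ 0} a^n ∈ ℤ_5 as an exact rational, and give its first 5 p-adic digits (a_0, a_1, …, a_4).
Σ a^n = 1/(1 − a) = 1/61;  first 5 digits = (1, 3, 1, 0, 1)

v_5(a) = 1 ≥ 1, so the series converges in ℤ_5 to 1/(1 − a) = 1/(1 − (-60)) = 1/61. Expand this rational in ℤ_5: compute digits iteratively via d_i = x_i mod 5, x_{i+1} = (x_i − d_i)/5. The first 5 digits are (1, 3, 1, 0, 1).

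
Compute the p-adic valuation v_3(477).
v_3(477) = 2

v_3(n) is the largest exponent k such that 3^k divides n. Factor out: 477 = 3^2 · 53. (Sign doesn't affect v_p.) So v_3(477) = 2.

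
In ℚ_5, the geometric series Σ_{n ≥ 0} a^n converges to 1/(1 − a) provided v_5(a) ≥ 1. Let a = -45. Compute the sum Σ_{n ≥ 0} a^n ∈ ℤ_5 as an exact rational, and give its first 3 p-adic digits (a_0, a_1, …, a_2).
Σ a^n = 1/(1 − a) = 1/46;  first 3 digits = (1, 1, 4)

v_5(a) = 1 ≥ 1, so the series converges in ℤ_5 to 1/(1 − a) = 1/(1 − (-45)) = 1/46. Expand this rational in ℤ_5: compute digits iteratively via d_i = x_i mod 5, x_{i+1} = (x_i − d_i)/5. The first 3 digits are (1, 1, 4).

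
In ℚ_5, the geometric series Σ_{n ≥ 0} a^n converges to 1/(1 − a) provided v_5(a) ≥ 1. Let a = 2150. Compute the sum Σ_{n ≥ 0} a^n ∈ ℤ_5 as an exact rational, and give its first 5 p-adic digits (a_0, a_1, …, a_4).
Σ a^n = 1/(1 − a) = -1/2149;  first 5 digits = (1, 0, 1, 2, 4)

v_5(a) = 2 ≥ 1, so the series converges in ℤ_5 to 1/(1 − a) = 1/(1 − 2150) = -1/2149. Expand this rational in ℤ_5: compute digits iteratively via d_i = x_i mod 5, x_{i+1} = (x_i − d_i)/5. The first 5 digits are (1, 0, 1, 2, 4).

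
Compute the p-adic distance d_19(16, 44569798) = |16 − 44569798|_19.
d_19(16, 44569798) = 1/2476099

Step 1 — x − y = 16 − 44569798 = -44569782. Step 2 — v_19(-44569782) = 5 (factor: -44569782 = −(19^5 · 18); the sign does not affect v_p). Step 3 — |x − y|_19 = 19^{-5} = 1/2476099.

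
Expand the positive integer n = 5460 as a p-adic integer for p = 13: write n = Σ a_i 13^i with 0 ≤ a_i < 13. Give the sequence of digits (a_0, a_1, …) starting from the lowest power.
(a_0, a_1, …) = (0, 4, 6, 2)

Repeated division by 13 gives the digits low-to-high: 5460 = 4·13^1 + 6·13^2 + 2·13^3. Digit sequence: (0, 4, 6, 2).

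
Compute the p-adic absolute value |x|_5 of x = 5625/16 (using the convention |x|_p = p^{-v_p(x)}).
|5625/16|_5 = 1/625

Step 1 — compute v_5(x) by factoring powers of 5 out of the numerator and denominator: v_5(5625/16) = 4. Step 2 — apply |x|_p = p^{-v_p(x)} = 5^{-4} = 1/625.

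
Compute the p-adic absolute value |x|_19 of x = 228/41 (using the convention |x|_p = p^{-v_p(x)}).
|228/41|_19 = 1/19

Step 1 — compute v_19(x) by factoring powers of 19 out of the numerator and denominator: v_19(228/41) = 1. Step 2 — apply |x|_p = p^{-v_p(x)} = 19^{-1} = 1/19.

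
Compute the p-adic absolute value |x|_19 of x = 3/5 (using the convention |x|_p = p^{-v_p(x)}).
|3/5|_19 = 1

Step 1 — compute v_19(x) by factoring powers of 19 out of the numerator and denominator: v_19(3/5) = 0. Step 2 — apply |x|_p = p^{-v_p(x)} = 19^{0} = 1.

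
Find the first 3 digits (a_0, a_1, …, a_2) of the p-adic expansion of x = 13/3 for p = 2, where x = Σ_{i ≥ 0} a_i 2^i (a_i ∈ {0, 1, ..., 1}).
(a_0, …, a_2) = (1, 1, 1)

v_2(13/3) = 0 (numerator and denominator both coprime to 2), so x ∈ ℤ_2^×. Compute digits iteratively via a_i = x_i mod 2, x_{i+1} = (x_i − a_i)/2, with x_0 = x:
  x_0 = 13/3;  a_0 = 1;  x_1 = (x_0 − 1)/2 = 5/3
  x_1 = 5/3;  a_1 = 1;  x_2 = (x_1 − 1)/2 = 1/3
  x_2 = 1/3;  a_2 = 1;  x_3 = (x_2 − 1)/2 = -1/3
Digits: (1, 1, 1).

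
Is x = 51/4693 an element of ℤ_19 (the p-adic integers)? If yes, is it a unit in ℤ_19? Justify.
x ∉ ℤ_19 (v_19(x) = -2 < 0)

ℤ_19 = {x ∈ ℚ_19 : v_19(x) ≥ 0} and ℤ_19^× = {x ∈ ℤ_19 : v_19(x) = 0}. Here v_19(51/4693) = v_19(num) − v_19(den) = -2; compare against these criteria.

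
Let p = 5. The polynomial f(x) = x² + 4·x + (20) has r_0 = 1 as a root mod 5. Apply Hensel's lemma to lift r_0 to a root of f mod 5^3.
r_2 = 101 (mod 125)

Hensel: r_{i+1} = r_i − f(r_i)·(f′(r_i))^{-1} mod 5^{i+2}, f′(x) = 2x + 4. Iterate:
  r_0 = 1 (mod 5)
  r_1 = 1 (mod 25)
  r_2 = 101 (mod 125)
Final: r = 101 satisfies f(r) ≡ 0 mod 5^3.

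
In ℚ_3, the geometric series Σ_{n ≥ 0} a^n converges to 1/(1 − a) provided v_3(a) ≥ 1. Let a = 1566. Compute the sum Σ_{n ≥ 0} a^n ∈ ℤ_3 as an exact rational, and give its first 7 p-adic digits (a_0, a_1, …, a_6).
Σ a^n = 1/(1 − a) = -1/1565;  first 7 digits = (1, 0, 0, 1, 1, 0, 0)

v_3(a) = 3 ≥ 1, so the series converges in ℤ_3 to 1/(1 − a) = 1/(1 − 1566) = -1/1565. Expand this rational in ℤ_3: compute digits iteratively via d_i = x_i mod 3, x_{i+1} = (x_i − d_i)/3. The first 7 digits are (1, 0, 0, 1, 1, 0, 0).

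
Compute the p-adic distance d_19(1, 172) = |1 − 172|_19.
d_19(1, 172) = 1/19

Step 1 — x − y = 1 − 172 = -171. Step 2 — v_19(-171) = 1 (factor: -171 = −(19^1 · 9); the sign does not affect v_p). Step 3 — |x − y|_19 = 19^{-1} = 1/19.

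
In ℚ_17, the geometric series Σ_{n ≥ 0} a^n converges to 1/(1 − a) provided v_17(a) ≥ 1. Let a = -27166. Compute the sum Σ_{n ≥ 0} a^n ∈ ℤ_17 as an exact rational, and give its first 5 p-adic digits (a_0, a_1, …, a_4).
Σ a^n = 1/(1 − a) = 1/27167;  first 5 digits = (1, 0, 8, 11, 12)

v_17(a) = 2 ≥ 1, so the series converges in ℤ_17 to 1/(1 − a) = 1/(1 − (-27166)) = 1/27167. Expand this rational in ℤ_17: compute digits iteratively via d_i = x_i mod 17, x_{i+1} = (x_i − d_i)/17. The first 5 digits are (1, 0, 8, 11, 12).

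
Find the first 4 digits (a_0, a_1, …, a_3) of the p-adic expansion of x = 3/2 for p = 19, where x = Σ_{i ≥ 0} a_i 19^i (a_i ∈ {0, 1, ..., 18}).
(a_0, …, a_3) = (11, 9, 9, 9)

v_19(3/2) = 0 (numerator and denominator both coprime to 19), so x ∈ ℤ_19^×. Compute digits iteratively via a_i = x_i mod 19, x_{i+1} = (x_i − a_i)/19, with x_0 = x:
  x_0 = 3/2;  a_0 = 11;  x_1 = (x_0 − 11)/19 = -1/2
  x_1 = -1/2;  a_1 = 9;  x_2 = (x_1 − 9)/19 = -1/2
  x_2 = -1/2;  a_2 = 9;  x_3 = (x_2 − 9)/19 = -1/2
  x_3 = -1/2;  a_3 = 9;  x_4 = (x_3 − 9)/19 = -1/2
Digits: (11, 9, 9, 9).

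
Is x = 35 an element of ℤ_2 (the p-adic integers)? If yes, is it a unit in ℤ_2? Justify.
x ∈ ℤ_2^× (unit); v_2(x) = 0

ℤ_2 = {x ∈ ℚ_2 : v_2(x) ≥ 0} and ℤ_2^× = {x ∈ ℤ_2 : v_2(x) = 0}. Here v_2(35) = v_2(num) − v_2(den) = 0; compare against these criteria.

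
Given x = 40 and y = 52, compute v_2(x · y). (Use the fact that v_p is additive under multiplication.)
v_2(2080) = 5

v_p(x) = 3 (factor: 40 = 2^3 · 5); v_p(y) = 2 (factor: 52 = 2^2 · 13). Additivity: v_p(xy) = v_p(x) + v_p(y) = 3 + 2 = 5. (Direct check: xy = 2080 = 2^5 · (65).)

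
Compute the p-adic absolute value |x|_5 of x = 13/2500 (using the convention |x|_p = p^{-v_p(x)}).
|13/2500|_5 = 625

Step 1 — compute v_5(x) by factoring powers of 5 out of the numerator and denominator: v_5(13/2500) = -4. Step 2 — apply |x|_p = p^{-v_p(x)} = 5^{4} = 625.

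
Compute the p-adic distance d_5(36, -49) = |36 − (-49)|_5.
d_5(36, -49) = 1/5

Step 1 — x − y = 36 − (-49) = 85. Step 2 — v_5(85) = 1 (factor: 85 = (5^1 · 17); the sign does not affect v_p). Step 3 — |x − y|_5 = 5^{-1} = 1/5.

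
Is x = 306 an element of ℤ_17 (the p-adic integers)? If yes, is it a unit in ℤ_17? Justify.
x ∈ ℤ_17 but not a unit; v_17(x) = 1 > 0

ℤ_17 = {x ∈ ℚ_17 : v_17(x) ≥ 0} and ℤ_17^× = {x ∈ ℤ_17 : v_17(x) = 0}. Here v_17(306) = v_17(num) − v_17(den) = 1; compare against these criteria.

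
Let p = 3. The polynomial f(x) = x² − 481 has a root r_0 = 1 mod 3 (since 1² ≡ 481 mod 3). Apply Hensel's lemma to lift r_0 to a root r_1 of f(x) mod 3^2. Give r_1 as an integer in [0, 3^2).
r_1 = 7 (mod 9)

Hensel's recurrence: r_{i+1} = r_i − f(r_i)·(f′(r_i))^{-1} mod 3^{i+2}, with f′(x) = 2x. Iterate:
  r_0 = 1 (mod 3)
  r_1 = 7 (mod 9)
Final: r_1 = 7, and one checks f(r_1) ≡ 0 mod 3^2.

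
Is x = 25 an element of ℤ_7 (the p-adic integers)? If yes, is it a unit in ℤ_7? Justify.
x ∈ ℤ_7^× (unit); v_7(x) = 0

ℤ_7 = {x ∈ ℚ_7 : v_7(x) ≥ 0} and ℤ_7^× = {x ∈ ℤ_7 : v_7(x) = 0}. Here v_7(25) = v_7(num) − v_7(den) = 0; compare against these criteria.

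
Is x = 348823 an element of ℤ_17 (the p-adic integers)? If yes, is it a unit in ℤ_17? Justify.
x ∈ ℤ_17 but not a unit; v_17(x) = 3 > 0

ℤ_17 = {x ∈ ℚ_17 : v_17(x) ≥ 0} and ℤ_17^× = {x ∈ ℤ_17 : v_17(x) = 0}. Here v_17(348823) = v_17(num) − v_17(den) = 3; compare against these criteria.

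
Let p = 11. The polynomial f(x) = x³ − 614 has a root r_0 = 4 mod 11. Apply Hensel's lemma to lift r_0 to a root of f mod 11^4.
r_3 = 3469 (mod 14641)

Hensel: r_{i+1} = r_i − f(r_i)/f′(r_i) mod 11^{i+2}, where f′(x) = 3x². Iterate:
  r_0 = 4 (mod 11)
  r_1 = 81 (mod 121)
  r_2 = 807 (mod 1331)
  r_3 = 3469 (mod 14641)
Final: r = 3469 with f(r) ≡ 0 mod 11^4.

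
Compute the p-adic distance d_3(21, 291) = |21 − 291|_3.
d_3(21, 291) = 1/27

Step 1 — x − y = 21 − 291 = -270. Step 2 — v_3(-270) = 3 (factor: -270 = −(3^3 · 10); the sign does not affect v_p). Step 3 — |x − y|_3 = 3^{-3} = 1/27.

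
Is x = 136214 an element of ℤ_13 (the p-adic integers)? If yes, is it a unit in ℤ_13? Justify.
x ∈ ℤ_13 but not a unit; v_13(x) = 3 > 0

ℤ_13 = {x ∈ ℚ_13 : v_13(x) ≥ 0} and ℤ_13^× = {x ∈ ℤ_13 : v_13(x) = 0}. Here v_13(136214) = v_13(num) − v_13(den) = 3; compare against these criteria.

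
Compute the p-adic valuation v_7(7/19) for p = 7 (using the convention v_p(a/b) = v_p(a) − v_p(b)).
v_7(7/19) = 1

Factor powers of 7 from the numerator and denominator of the reduced fraction: 7 = 7^1 · 1 and 19 = 7^0 · 19. Apply v_p(a/b) = v_p(a) − v_p(b): v_7(7/19) = 1 − 0 = 1.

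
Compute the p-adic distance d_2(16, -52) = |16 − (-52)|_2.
d_2(16, -52) = 1/4

Step 1 — x − y = 16 − (-52) = 68. Step 2 — v_2(68) = 2 (factor: 68 = (2^2 · 17); the sign does not affect v_p). Step 3 — |x − y|_2 = 2^{-2} = 1/4.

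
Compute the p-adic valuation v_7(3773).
v_7(3773) = 3

v_7(n) is the largest exponent k such that 7^k divides n. Factor out: 3773 = 7^3 · 11. (Sign doesn't affect v_p.) So v_7(3773) = 3.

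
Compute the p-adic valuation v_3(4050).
v_3(4050) = 4

v_3(n) is the largest exponent k such that 3^k divides n. Factor out: 4050 = 3^4 · 50. (Sign doesn't affect v_p.) So v_3(4050) = 4.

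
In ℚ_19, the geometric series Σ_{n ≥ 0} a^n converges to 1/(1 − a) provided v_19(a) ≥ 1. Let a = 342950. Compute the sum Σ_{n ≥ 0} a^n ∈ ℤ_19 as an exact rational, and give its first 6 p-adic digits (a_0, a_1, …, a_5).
Σ a^n = 1/(1 − a) = -1/342949;  first 6 digits = (1, 0, 0, 12, 2, 0)

v_19(a) = 3 ≥ 1, so the series converges in ℤ_19 to 1/(1 − a) = 1/(1 − 342950) = -1/342949. Expand this rational in ℤ_19: compute digits iteratively via d_i = x_i mod 19, x_{i+1} = (x_i − d_i)/19. The first 6 digits are (1, 0, 0, 12, 2, 0).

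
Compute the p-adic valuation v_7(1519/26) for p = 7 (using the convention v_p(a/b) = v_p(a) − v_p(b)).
v_7(1519/26) = 2

Factor powers of 7 from the numerator and denominator of the reduced fraction: 1519 = 7^2 · 31 and 26 = 7^0 · 26. Apply v_p(a/b) = v_p(a) − v_p(b): v_7(1519/26) = 2 − 0 = 2.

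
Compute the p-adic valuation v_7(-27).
v_7(-27) = 0

v_7(n) is the largest exponent k such that 7^k divides n. Factor out: -27 = -7^0 · 27. (Sign doesn't affect v_p.) So v_7(-27) = 0.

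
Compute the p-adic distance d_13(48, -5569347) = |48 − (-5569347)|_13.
d_13(48, -5569347) = 1/371293

Step 1 — x − y = 48 − (-5569347) = 5569395. Step 2 — v_13(5569395) = 5 (factor: 5569395 = (13^5 · 15); the sign does not affect v_p). Step 3 — |x − y|_13 = 13^{-5} = 1/371293.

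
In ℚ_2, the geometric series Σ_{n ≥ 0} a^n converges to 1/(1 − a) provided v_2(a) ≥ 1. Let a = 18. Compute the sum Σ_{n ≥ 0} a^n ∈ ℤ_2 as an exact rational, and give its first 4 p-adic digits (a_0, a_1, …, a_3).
Σ a^n = 1/(1 − a) = -1/17;  first 4 digits = (1, 1, 1, 1)

v_2(a) = 1 ≥ 1, so the series converges in ℤ_2 to 1/(1 − a) = 1/(1 − 18) = -1/17. Expand this rational in ℤ_2: compute digits iteratively via d_i = x_i mod 2, x_{i+1} = (x_i − d_i)/2. The first 4 digits are (1, 1, 1, 1).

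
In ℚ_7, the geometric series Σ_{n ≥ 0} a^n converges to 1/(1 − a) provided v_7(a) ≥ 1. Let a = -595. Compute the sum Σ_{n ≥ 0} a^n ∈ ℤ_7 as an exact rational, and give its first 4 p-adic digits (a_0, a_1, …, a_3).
Σ a^n = 1/(1 − a) = 1/596;  first 4 digits = (1, 6, 2, 0)

v_7(a) = 1 ≥ 1, so the series converges in ℤ_7 to 1/(1 − a) = 1/(1 − (-595)) = 1/596. Expand this rational in ℤ_7: compute digits iteratively via d_i = x_i mod 7, x_{i+1} = (x_i − d_i)/7. The first 4 digits are (1, 6, 2, 0).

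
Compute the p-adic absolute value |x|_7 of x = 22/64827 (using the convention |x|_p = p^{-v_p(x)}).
|22/64827|_7 = 2401

Step 1 — compute v_7(x) by factoring powers of 7 out of the numerator and denominator: v_7(22/64827) = -4. Step 2 — apply |x|_p = p^{-v_p(x)} = 7^{4} = 2401.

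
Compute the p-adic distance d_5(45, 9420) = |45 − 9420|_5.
d_5(45, 9420) = 1/3125

Step 1 — x − y = 45 − 9420 = -9375. Step 2 — v_5(-9375) = 5 (factor: -9375 = −(5^5 · 3); the sign does not affect v_p). Step 3 — |x − y|_5 = 5^{-5} = 1/3125.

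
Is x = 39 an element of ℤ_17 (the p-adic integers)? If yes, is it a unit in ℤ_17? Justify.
x ∈ ℤ_17^× (unit); v_17(x) = 0

ℤ_17 = {x ∈ ℚ_17 : v_17(x) ≥ 0} and ℤ_17^× = {x ∈ ℤ_17 : v_17(x) = 0}. Here v_17(39) = v_17(num) − v_17(den) = 0; compare against these criteria.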